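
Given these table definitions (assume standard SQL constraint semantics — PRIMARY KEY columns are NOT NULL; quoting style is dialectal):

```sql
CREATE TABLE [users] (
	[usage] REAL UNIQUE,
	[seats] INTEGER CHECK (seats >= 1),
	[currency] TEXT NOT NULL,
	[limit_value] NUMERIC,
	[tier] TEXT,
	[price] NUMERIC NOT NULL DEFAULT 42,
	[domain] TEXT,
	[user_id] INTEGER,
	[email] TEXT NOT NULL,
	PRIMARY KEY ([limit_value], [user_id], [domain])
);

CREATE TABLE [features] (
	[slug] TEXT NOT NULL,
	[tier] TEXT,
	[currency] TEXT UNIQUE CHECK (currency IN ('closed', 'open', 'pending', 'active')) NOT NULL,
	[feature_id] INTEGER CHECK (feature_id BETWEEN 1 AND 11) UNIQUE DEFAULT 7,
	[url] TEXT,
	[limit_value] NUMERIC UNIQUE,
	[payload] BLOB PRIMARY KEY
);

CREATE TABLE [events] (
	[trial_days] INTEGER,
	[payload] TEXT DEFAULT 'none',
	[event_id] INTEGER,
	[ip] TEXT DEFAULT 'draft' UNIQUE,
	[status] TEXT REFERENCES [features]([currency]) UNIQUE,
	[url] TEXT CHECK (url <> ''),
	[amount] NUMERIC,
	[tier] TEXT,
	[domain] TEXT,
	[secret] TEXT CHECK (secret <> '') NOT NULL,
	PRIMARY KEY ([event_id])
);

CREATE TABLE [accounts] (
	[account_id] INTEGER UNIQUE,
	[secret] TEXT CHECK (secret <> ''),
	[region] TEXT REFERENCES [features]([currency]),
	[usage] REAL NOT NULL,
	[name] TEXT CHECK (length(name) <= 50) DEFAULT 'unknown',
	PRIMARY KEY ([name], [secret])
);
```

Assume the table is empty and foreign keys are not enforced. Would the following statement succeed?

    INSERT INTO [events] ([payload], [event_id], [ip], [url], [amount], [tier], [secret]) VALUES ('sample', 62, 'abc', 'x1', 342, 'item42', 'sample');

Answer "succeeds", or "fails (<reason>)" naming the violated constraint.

succeeds

NOT NULL columns: event_id is supplied; secret is supplied.
CHECK constraints: 'x1' satisfies (url <> ''); 'sample' satisfies (secret <> '').
No constraint is violated.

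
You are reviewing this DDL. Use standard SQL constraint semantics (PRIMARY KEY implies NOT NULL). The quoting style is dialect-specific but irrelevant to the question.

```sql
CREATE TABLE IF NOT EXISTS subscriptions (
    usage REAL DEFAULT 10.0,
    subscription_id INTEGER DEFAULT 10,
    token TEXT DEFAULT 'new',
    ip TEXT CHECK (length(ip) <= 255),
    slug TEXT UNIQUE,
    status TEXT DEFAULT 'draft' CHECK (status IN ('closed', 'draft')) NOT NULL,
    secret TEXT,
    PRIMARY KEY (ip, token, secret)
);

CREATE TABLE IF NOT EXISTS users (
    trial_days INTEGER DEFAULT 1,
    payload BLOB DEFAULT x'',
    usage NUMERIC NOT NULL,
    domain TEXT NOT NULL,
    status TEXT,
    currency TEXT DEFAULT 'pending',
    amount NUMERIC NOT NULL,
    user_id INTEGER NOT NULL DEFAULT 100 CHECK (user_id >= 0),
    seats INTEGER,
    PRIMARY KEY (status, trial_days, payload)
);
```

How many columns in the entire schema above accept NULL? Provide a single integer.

subscriptions: 3 nullable (usage, subscription_id, slug — PK (ip, token, secret) and explicit NOT NULL columns excluded).
users: 2 nullable (currency, seats — PK (status, trial_days, payload) and explicit NOT NULL columns excluded).
Total: 3 + 2 = 5.

5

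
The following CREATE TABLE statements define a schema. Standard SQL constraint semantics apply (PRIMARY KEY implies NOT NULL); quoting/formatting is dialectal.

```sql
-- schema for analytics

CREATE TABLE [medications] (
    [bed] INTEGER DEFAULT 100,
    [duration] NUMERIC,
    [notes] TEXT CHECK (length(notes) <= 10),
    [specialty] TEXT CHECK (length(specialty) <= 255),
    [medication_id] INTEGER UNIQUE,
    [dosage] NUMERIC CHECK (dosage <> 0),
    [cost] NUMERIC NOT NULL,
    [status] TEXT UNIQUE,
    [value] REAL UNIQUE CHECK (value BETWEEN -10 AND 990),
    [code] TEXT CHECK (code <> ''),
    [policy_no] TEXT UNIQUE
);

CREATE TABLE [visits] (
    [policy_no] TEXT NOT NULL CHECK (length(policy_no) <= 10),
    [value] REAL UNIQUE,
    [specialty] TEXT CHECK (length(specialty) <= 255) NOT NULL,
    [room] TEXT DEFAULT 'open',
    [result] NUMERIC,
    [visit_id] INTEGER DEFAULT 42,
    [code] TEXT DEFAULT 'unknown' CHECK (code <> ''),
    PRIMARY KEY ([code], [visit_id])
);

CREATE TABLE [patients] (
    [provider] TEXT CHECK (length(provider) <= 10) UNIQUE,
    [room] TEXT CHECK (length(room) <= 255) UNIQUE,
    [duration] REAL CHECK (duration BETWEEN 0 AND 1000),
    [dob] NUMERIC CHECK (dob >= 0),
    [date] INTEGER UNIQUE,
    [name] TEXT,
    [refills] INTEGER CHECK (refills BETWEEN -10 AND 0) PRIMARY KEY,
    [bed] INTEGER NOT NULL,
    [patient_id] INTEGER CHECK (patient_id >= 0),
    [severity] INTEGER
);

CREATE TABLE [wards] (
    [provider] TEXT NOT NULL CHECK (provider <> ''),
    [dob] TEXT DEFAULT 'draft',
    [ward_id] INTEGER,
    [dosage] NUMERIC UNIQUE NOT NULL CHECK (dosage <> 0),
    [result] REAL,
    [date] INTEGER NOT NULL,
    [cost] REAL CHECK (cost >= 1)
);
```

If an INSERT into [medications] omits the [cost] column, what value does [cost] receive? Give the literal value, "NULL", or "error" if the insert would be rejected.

cost has no DEFAULT clause.
Omitting it would insert NULL, but it is declared NOT NULL, so the INSERT fails.

error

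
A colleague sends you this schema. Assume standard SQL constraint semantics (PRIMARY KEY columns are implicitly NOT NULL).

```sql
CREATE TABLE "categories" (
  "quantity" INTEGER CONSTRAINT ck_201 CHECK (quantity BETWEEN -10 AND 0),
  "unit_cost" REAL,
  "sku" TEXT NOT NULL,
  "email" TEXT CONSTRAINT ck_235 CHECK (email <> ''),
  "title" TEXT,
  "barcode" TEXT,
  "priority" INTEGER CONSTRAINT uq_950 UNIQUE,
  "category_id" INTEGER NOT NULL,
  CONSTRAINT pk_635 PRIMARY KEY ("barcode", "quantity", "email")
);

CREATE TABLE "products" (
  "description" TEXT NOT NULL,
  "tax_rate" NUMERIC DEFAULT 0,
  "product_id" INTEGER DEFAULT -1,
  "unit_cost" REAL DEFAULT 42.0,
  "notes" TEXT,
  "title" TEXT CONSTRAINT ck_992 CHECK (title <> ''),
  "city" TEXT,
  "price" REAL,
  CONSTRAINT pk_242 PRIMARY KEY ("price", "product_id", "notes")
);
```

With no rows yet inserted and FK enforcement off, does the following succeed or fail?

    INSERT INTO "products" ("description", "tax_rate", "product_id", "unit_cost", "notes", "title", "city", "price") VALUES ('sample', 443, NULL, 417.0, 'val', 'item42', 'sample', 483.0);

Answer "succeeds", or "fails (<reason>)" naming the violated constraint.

product_id is explicitly set to NULL, but product_id is part of the PRIMARY KEY (implied NOT NULL).

fails (NOT NULL on product_id)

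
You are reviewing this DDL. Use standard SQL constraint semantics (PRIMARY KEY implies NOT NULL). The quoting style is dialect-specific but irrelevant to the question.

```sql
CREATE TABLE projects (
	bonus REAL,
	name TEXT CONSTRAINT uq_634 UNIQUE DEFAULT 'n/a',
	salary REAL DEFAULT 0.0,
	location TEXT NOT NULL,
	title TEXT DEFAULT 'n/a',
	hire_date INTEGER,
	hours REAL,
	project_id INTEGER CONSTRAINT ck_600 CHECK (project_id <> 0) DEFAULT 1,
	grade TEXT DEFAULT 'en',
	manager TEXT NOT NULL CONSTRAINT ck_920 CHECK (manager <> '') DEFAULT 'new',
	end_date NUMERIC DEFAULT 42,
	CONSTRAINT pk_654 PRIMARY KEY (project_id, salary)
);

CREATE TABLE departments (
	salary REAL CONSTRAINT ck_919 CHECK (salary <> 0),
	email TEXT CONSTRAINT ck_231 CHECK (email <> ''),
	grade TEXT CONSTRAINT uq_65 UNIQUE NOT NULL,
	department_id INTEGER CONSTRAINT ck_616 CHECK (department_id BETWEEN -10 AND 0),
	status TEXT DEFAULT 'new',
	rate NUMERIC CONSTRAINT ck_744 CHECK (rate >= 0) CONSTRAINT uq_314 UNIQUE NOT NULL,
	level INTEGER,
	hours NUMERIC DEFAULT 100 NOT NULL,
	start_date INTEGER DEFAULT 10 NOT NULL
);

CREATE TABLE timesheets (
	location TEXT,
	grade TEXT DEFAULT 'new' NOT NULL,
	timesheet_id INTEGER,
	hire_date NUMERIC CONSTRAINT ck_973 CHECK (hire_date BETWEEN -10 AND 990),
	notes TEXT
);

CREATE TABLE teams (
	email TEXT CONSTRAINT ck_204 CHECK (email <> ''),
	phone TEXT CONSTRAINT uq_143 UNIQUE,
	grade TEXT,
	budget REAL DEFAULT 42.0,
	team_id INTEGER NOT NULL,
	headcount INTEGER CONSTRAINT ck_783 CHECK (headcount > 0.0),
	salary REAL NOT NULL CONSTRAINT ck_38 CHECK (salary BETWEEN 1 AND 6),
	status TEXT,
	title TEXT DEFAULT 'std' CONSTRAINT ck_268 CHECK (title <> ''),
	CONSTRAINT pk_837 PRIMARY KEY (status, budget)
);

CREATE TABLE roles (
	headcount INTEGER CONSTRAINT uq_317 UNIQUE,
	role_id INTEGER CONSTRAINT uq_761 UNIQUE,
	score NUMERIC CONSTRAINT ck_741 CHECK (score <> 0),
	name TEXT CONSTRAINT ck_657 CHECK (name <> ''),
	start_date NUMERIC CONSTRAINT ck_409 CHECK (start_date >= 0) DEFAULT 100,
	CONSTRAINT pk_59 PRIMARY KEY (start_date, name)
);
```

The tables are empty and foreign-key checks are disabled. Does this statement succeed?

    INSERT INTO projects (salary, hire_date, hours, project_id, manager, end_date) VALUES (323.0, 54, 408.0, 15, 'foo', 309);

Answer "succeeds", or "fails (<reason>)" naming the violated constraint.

location is omitted from the column list and has no DEFAULT, so it would receive NULL.
But location is declared NOT NULL.

fails (NOT NULL on location)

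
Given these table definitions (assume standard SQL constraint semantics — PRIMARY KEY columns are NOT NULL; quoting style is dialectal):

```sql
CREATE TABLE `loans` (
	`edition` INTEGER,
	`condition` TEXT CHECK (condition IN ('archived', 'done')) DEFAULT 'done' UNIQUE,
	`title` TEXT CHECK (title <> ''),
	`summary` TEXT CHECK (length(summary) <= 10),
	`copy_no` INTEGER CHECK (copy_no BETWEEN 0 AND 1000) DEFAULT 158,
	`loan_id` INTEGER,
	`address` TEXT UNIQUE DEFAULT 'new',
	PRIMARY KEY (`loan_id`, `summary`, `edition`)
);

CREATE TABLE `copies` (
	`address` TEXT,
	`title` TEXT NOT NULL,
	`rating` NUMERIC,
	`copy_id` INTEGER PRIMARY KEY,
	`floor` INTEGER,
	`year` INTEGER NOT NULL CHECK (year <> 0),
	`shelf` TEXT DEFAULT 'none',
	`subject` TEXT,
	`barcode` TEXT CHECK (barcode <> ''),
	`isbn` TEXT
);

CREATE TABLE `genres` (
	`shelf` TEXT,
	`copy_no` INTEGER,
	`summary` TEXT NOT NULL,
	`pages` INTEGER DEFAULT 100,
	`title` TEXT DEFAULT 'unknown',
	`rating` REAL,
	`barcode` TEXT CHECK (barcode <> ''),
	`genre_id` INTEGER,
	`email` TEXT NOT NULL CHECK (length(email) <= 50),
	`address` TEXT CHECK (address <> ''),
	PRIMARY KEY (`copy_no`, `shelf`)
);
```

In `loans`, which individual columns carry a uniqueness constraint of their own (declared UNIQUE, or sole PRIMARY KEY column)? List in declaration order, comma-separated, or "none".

- edition: part of a composite PRIMARY KEY — only the tuple is unique, not this column on its own.
- condition: declared UNIQUE → unique.
- title: no UNIQUE or single-column PK constraint.
- summary: part of a composite PRIMARY KEY — only the tuple is unique, not this column on its own.
- copy_no: no UNIQUE or single-column PK constraint.
- loan_id: part of a composite PRIMARY KEY — only the tuple is unique, not this column on its own.
- address: declared UNIQUE → unique.

condition, address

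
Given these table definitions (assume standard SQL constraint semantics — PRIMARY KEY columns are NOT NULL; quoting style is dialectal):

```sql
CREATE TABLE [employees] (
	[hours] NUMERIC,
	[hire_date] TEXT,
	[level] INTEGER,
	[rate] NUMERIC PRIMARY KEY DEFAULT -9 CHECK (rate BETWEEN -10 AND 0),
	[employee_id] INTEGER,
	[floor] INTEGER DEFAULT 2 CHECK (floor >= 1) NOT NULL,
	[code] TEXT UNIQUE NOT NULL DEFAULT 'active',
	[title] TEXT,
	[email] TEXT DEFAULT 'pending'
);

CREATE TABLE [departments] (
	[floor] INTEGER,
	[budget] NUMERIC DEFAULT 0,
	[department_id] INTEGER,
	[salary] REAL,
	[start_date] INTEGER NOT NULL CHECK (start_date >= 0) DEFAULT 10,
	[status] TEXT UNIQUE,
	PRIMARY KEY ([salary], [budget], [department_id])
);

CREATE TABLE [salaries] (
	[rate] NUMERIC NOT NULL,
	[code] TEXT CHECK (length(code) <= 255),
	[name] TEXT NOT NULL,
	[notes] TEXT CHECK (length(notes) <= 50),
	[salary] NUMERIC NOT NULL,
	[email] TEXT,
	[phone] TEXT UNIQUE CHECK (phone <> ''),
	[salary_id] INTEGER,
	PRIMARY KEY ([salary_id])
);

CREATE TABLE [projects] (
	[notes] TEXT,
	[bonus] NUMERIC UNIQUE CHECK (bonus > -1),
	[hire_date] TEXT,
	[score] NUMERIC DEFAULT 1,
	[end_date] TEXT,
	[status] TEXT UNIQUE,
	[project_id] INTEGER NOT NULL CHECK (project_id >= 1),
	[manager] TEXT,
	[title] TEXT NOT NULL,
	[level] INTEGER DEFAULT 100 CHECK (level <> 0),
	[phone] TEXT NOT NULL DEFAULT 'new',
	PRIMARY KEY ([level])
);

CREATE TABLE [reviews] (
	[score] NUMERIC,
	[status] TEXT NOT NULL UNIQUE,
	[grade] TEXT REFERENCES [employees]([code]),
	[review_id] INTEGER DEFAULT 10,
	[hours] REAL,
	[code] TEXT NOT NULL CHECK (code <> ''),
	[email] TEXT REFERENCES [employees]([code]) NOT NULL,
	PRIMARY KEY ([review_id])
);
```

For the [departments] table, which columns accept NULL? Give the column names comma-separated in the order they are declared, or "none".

- floor: no NOT NULL constraint applies → nullable.
- budget: part of the PRIMARY KEY, which implies NOT NULL → not nullable.
- department_id: part of the PRIMARY KEY, which implies NOT NULL → not nullable.
- salary: part of the PRIMARY KEY, which implies NOT NULL → not nullable.
- start_date: declared NOT NULL → not nullable.
- status: UNIQUE does not imply NOT NULL → nullable.

floor, status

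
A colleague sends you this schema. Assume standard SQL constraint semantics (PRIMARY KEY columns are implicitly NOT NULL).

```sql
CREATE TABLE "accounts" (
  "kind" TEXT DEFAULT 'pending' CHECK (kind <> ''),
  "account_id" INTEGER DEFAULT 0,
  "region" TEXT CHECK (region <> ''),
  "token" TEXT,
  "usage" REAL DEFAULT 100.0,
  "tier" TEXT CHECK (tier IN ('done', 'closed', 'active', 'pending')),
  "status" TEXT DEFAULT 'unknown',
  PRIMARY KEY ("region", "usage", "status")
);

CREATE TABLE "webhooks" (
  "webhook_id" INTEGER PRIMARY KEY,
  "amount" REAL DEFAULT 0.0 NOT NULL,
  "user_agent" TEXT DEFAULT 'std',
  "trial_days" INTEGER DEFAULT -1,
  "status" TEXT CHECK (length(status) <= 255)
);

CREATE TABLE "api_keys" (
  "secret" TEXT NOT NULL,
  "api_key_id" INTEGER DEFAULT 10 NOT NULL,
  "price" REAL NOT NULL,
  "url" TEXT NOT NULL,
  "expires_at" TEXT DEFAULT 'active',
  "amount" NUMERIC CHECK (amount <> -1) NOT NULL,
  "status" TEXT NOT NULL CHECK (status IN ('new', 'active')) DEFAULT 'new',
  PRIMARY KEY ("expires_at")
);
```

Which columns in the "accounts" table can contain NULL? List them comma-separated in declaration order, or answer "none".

- kind: CHECK does not forbid NULL (a CHECK constraint passes when its expression is NULL) → nullable.
- account_id: DEFAULT only fills an omitted column; an explicit NULL is still allowed → nullable.
- region: part of the PRIMARY KEY, which implies NOT NULL → not nullable.
- token: no NOT NULL constraint applies → nullable.
- usage: part of the PRIMARY KEY, which implies NOT NULL → not nullable.
- tier: CHECK does not forbid NULL (a CHECK constraint passes when its expression is NULL) → nullable.
- status: part of the PRIMARY KEY, which implies NOT NULL → not nullable.

kind, account_id, token, tier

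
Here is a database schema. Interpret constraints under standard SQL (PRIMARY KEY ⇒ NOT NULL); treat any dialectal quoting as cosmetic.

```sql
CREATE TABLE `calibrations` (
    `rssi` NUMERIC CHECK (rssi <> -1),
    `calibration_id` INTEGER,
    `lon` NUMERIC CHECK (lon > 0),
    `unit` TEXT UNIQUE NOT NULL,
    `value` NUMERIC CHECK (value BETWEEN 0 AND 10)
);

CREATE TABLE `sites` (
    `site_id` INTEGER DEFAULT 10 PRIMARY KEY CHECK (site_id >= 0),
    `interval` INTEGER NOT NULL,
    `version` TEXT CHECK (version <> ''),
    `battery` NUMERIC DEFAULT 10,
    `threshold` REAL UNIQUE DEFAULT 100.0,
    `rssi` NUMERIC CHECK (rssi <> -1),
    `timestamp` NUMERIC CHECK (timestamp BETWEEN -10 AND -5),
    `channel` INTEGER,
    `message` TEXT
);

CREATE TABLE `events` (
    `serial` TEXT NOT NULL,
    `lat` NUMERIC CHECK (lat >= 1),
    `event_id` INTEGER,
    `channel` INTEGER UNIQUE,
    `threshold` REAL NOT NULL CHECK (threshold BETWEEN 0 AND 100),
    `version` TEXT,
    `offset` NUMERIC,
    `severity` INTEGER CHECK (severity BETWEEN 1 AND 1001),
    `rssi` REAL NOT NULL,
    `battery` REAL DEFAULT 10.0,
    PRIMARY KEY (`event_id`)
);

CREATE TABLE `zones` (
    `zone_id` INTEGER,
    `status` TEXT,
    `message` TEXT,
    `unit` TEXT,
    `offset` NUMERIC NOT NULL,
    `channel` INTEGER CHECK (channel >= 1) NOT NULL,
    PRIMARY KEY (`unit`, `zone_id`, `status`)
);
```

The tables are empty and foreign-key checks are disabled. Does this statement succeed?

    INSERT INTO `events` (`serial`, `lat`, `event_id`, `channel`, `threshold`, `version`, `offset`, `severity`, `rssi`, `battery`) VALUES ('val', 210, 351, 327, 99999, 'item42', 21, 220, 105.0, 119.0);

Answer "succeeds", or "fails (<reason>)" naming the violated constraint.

fails (CHECK on threshold)

The value 99999 for threshold violates CHECK (threshold BETWEEN 0 AND 100).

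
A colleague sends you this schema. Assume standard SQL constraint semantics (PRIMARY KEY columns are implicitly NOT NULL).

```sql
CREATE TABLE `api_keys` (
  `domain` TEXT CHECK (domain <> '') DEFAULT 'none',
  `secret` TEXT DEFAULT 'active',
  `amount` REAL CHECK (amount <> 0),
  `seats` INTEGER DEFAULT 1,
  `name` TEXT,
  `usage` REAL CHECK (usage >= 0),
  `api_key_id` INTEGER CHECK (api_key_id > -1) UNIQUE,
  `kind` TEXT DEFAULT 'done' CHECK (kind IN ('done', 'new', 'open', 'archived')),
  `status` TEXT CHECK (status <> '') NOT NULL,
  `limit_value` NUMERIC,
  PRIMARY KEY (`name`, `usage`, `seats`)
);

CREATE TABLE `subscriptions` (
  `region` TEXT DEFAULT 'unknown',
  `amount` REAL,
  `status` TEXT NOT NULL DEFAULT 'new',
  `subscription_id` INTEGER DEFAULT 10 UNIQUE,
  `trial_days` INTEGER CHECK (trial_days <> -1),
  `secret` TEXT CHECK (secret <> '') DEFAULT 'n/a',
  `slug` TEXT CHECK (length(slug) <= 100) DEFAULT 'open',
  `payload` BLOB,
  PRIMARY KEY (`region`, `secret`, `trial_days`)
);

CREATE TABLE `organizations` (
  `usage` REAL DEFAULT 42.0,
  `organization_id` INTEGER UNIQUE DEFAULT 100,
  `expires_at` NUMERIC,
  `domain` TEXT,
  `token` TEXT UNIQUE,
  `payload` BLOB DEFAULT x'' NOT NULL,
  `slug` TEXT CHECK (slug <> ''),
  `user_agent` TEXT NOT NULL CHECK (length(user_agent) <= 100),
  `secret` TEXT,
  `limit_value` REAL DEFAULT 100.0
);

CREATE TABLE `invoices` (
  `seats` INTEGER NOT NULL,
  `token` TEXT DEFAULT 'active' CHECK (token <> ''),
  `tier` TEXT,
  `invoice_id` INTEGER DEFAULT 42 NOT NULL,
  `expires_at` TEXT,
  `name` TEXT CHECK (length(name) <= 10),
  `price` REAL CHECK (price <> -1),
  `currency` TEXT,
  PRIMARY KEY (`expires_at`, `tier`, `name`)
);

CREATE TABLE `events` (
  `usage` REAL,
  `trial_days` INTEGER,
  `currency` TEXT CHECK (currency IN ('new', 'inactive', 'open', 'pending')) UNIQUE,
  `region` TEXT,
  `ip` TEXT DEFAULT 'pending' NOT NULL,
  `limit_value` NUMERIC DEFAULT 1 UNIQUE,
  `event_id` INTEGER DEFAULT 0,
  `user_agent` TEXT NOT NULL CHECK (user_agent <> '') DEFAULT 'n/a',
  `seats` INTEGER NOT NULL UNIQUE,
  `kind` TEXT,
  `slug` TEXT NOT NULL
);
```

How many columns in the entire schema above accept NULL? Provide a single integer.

28

api_keys: 6 nullable (domain, secret, amount, api_key_id, kind, limit_value — PK (name, usage, seats) and explicit NOT NULL columns excluded).
subscriptions: 4 nullable (amount, subscription_id, slug, payload — PK (region, secret, trial_days) and explicit NOT NULL columns excluded).
organizations: 8 nullable (usage, organization_id, expires_at, domain, token, slug, secret, limit_value — PK none and explicit NOT NULL columns excluded).
invoices: 3 nullable (token, price, currency — PK (expires_at, tier, name) and explicit NOT NULL columns excluded).
events: 7 nullable (usage, trial_days, currency, region, limit_value, event_id, kind — PK none and explicit NOT NULL columns excluded).
Total: 6 + 4 + 8 + 3 + 7 = 28.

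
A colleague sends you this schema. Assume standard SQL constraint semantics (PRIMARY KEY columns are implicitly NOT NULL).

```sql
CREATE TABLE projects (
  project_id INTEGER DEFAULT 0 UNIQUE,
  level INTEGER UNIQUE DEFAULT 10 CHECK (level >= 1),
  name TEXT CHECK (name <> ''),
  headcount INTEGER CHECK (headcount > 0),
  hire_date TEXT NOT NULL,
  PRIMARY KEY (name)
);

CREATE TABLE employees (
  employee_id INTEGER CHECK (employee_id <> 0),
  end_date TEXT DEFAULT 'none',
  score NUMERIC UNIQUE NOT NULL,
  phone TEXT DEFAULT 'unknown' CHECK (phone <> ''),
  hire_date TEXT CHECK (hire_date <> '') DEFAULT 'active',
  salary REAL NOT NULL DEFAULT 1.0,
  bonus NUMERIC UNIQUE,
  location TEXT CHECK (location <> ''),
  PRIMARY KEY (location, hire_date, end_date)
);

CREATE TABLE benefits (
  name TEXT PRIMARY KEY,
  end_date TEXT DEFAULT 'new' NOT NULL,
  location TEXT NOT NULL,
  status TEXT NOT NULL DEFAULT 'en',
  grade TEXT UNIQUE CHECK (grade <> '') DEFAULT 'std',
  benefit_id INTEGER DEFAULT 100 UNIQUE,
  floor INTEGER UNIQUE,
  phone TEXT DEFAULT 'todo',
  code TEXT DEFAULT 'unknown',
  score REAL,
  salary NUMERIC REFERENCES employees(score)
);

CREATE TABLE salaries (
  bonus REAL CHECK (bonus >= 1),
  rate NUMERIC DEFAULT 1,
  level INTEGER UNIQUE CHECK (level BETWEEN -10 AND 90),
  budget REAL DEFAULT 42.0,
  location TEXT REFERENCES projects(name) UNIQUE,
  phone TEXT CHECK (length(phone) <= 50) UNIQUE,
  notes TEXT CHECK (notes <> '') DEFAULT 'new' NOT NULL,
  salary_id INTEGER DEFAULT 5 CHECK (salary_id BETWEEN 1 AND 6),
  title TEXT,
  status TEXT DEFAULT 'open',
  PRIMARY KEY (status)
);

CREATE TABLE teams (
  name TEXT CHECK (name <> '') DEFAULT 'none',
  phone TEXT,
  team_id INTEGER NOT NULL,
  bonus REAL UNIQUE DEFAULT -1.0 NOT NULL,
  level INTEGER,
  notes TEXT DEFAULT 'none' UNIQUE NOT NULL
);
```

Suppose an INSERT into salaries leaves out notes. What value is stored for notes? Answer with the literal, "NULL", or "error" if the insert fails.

notes has an explicit DEFAULT 'new'.
When the column is omitted from an INSERT, that default is used.

'new'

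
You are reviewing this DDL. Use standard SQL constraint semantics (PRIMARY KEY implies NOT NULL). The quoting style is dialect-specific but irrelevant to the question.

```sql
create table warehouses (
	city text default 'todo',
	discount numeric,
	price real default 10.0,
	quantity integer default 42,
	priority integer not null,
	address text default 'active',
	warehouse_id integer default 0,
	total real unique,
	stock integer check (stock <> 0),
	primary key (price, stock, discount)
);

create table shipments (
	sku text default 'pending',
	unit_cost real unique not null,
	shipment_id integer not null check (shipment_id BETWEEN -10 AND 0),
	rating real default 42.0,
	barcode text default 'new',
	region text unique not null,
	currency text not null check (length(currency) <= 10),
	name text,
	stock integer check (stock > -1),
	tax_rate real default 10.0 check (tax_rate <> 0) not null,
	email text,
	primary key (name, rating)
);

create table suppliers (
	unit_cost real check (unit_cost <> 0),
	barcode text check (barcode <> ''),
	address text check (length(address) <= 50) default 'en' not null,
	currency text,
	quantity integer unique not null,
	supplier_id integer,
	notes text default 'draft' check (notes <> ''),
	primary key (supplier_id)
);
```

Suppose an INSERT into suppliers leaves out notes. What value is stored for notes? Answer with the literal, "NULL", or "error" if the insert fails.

notes has an explicit DEFAULT 'draft'.
When the column is omitted from an INSERT, that default is used.

'draft'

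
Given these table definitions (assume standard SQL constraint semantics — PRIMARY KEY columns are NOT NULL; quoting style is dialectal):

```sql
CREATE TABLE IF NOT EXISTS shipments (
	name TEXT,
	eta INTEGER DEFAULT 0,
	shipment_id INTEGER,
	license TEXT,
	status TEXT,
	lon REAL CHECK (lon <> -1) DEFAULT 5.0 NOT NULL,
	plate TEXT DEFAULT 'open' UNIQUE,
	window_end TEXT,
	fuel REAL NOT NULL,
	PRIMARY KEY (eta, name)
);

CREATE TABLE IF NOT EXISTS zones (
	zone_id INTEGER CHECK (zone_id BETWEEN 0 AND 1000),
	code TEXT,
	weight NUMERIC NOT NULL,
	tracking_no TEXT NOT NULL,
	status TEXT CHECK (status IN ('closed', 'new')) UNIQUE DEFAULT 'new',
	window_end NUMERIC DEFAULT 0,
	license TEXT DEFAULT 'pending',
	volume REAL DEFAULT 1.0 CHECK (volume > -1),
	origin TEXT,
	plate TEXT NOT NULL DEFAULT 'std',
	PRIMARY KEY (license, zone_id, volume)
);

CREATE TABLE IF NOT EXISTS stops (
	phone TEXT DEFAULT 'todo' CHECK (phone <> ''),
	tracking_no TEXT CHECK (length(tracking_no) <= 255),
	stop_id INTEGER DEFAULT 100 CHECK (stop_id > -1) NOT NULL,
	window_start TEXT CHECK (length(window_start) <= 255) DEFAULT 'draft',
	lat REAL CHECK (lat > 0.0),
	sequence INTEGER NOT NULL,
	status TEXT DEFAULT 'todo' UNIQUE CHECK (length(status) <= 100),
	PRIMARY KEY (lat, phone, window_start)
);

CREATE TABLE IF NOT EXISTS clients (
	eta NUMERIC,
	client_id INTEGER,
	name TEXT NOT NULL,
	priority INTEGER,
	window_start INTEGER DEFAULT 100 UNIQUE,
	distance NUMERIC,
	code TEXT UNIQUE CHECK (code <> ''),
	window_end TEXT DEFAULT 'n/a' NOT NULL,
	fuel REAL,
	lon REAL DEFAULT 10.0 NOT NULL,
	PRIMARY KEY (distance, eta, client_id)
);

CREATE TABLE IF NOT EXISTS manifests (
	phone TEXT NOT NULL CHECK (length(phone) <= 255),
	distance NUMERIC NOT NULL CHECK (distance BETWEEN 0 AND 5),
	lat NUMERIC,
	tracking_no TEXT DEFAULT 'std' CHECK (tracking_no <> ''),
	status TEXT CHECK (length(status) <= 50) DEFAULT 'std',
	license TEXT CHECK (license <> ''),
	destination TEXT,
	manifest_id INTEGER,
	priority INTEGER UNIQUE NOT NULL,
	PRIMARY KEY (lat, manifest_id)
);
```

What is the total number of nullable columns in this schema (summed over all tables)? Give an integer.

19

shipments: 5 nullable (shipment_id, license, status, plate, window_end — PK (eta, name) and explicit NOT NULL columns excluded).
zones: 4 nullable (code, status, window_end, origin — PK (license, zone_id, volume) and explicit NOT NULL columns excluded).
stops: 2 nullable (tracking_no, status — PK (lat, phone, window_start) and explicit NOT NULL columns excluded).
clients: 4 nullable (priority, window_start, code, fuel — PK (distance, eta, client_id) and explicit NOT NULL columns excluded).
manifests: 4 nullable (tracking_no, status, license, destination — PK (lat, manifest_id) and explicit NOT NULL columns excluded).
Total: 5 + 4 + 2 + 4 + 4 = 19.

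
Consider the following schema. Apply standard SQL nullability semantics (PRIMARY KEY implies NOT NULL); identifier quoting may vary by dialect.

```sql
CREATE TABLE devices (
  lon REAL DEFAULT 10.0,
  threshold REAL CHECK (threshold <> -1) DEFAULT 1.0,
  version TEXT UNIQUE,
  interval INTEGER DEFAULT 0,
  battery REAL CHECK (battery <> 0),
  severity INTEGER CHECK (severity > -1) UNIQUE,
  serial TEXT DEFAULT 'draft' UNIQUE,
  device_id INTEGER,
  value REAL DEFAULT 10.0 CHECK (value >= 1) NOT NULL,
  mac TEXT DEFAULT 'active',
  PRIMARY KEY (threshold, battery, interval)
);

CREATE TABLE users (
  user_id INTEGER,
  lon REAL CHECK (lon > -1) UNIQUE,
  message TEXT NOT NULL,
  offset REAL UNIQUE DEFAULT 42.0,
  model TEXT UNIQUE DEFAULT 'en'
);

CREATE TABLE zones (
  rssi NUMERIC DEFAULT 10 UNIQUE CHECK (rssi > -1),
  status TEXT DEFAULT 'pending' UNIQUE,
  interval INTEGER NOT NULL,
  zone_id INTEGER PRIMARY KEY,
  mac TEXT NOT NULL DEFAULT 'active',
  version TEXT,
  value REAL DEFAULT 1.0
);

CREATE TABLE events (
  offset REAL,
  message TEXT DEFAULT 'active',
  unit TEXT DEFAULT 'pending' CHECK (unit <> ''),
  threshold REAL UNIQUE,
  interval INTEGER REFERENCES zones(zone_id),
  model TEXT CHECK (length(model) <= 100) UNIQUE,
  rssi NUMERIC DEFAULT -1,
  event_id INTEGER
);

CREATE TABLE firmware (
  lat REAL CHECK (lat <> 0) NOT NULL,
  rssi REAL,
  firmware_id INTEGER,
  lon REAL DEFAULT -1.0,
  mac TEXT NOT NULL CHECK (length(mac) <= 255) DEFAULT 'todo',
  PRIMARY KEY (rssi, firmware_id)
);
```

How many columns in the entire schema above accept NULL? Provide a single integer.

23

devices: 6 nullable (lon, version, severity, serial, device_id, mac — PK (threshold, battery, interval) and explicit NOT NULL columns excluded).
users: 4 nullable (user_id, lon, offset, model — PK none and explicit NOT NULL columns excluded).
zones: 4 nullable (rssi, status, version, value — PK (zone_id) and explicit NOT NULL columns excluded).
events: 8 nullable (offset, message, unit, threshold, interval, model, rssi, event_id — PK none and explicit NOT NULL columns excluded).
firmware: 1 nullable (lon — PK (rssi, firmware_id) and explicit NOT NULL columns excluded).
Total: 6 + 4 + 4 + 8 + 1 = 23.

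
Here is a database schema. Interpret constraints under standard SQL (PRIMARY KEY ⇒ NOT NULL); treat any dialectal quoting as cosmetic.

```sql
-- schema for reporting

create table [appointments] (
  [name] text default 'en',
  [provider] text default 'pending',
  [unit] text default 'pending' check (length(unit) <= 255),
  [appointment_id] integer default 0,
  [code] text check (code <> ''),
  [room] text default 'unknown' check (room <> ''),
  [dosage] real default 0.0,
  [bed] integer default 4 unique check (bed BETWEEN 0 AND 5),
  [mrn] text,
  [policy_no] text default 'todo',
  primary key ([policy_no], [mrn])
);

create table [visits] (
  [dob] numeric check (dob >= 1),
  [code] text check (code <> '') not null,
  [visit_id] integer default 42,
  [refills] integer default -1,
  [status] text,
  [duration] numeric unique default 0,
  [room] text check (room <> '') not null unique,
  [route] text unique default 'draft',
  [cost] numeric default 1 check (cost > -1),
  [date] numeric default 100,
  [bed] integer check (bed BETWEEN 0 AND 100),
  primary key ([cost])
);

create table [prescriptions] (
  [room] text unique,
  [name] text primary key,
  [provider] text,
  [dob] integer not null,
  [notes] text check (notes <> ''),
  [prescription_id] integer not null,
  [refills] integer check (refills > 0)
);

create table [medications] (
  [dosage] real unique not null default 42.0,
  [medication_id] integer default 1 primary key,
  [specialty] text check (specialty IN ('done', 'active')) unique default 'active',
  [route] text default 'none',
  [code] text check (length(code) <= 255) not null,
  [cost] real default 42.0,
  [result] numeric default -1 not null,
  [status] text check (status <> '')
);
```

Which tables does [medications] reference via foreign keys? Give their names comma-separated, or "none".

No column in medications has a REFERENCES clause.

none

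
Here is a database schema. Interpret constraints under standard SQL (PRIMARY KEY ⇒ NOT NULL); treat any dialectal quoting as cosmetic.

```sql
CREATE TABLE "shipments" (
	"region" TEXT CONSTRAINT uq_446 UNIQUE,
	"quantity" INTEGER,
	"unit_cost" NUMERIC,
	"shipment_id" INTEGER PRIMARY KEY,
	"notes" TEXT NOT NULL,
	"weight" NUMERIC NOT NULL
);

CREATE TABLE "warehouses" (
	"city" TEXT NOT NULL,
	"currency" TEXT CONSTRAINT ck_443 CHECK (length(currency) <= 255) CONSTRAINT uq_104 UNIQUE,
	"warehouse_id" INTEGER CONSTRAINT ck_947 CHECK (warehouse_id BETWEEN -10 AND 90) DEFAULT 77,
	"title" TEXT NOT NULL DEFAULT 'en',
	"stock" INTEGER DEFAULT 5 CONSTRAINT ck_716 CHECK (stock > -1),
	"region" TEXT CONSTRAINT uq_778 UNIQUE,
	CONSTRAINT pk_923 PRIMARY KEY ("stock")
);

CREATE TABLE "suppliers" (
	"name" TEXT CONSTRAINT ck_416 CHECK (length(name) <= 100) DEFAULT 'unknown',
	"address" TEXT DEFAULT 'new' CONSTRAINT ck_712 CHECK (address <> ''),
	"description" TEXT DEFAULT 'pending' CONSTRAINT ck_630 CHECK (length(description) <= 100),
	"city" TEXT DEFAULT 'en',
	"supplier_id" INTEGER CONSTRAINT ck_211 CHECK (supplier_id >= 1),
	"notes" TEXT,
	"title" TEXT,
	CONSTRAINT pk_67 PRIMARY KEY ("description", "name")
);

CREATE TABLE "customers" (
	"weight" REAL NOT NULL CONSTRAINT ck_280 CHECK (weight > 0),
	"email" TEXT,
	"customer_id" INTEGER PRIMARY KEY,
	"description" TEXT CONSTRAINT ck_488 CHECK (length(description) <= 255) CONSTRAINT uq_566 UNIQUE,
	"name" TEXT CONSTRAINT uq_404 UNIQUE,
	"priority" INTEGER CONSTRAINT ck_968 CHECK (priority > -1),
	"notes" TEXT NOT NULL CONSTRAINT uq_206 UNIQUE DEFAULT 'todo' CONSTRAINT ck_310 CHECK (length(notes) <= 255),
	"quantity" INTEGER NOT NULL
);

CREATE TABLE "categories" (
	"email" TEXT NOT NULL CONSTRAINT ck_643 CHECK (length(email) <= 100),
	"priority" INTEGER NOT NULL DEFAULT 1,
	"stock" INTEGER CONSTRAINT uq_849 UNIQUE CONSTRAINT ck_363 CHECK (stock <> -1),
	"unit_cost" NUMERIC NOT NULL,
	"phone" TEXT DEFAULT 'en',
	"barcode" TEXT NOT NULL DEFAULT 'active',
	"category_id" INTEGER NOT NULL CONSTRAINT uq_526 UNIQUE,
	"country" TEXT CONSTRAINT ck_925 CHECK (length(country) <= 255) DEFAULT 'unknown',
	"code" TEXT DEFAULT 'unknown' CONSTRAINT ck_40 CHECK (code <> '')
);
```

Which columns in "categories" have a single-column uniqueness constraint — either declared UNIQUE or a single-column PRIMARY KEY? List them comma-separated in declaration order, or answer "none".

stock, category_id

- email: no UNIQUE or single-column PK constraint.
- priority: no UNIQUE or single-column PK constraint.
- stock: declared UNIQUE → unique.
- unit_cost: no UNIQUE or single-column PK constraint.
- phone: no UNIQUE or single-column PK constraint.
- barcode: no UNIQUE or single-column PK constraint.
- category_id: declared UNIQUE → unique.
- country: no UNIQUE or single-column PK constraint.
- code: no UNIQUE or single-column PK constraint.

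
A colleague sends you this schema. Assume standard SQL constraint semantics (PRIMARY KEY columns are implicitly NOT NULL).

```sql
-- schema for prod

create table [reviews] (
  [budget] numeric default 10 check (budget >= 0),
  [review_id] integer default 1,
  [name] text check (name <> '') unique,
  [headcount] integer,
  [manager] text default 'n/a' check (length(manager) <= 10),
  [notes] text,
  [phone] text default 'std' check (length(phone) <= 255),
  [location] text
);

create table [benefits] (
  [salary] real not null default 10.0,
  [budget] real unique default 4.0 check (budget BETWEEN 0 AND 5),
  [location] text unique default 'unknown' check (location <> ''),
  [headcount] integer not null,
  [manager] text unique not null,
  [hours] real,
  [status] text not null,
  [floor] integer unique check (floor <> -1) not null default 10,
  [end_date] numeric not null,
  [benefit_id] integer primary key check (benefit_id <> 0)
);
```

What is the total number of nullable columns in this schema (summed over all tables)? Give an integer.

11

reviews: 8 nullable (budget, review_id, name, headcount, manager, notes, phone, location — PK none and explicit NOT NULL columns excluded).
benefits: 3 nullable (budget, location, hours — PK (benefit_id) and explicit NOT NULL columns excluded).
Total: 8 + 3 = 11.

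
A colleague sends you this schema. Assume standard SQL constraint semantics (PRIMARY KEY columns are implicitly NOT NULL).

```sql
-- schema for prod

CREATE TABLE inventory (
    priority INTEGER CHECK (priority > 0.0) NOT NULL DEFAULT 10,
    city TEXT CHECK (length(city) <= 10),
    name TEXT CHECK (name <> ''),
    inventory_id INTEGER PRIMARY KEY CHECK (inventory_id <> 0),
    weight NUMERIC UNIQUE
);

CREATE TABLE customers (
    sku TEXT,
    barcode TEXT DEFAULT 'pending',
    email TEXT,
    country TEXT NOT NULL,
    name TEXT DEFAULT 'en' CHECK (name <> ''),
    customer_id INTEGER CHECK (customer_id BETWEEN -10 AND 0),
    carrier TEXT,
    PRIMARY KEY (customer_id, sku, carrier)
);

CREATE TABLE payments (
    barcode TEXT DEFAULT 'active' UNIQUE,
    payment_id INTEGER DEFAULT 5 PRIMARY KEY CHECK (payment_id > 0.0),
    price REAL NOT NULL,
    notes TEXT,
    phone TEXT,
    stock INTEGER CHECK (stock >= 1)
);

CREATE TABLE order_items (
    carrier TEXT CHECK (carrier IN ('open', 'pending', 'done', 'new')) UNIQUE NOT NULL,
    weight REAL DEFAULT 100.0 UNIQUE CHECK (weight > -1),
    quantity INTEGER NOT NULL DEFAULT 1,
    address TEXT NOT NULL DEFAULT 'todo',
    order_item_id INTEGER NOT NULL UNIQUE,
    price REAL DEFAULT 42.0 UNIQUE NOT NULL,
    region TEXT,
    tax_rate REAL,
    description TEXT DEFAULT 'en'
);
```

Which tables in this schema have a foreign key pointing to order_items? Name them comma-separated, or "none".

none

No REFERENCES clause anywhere in the schema names order_items.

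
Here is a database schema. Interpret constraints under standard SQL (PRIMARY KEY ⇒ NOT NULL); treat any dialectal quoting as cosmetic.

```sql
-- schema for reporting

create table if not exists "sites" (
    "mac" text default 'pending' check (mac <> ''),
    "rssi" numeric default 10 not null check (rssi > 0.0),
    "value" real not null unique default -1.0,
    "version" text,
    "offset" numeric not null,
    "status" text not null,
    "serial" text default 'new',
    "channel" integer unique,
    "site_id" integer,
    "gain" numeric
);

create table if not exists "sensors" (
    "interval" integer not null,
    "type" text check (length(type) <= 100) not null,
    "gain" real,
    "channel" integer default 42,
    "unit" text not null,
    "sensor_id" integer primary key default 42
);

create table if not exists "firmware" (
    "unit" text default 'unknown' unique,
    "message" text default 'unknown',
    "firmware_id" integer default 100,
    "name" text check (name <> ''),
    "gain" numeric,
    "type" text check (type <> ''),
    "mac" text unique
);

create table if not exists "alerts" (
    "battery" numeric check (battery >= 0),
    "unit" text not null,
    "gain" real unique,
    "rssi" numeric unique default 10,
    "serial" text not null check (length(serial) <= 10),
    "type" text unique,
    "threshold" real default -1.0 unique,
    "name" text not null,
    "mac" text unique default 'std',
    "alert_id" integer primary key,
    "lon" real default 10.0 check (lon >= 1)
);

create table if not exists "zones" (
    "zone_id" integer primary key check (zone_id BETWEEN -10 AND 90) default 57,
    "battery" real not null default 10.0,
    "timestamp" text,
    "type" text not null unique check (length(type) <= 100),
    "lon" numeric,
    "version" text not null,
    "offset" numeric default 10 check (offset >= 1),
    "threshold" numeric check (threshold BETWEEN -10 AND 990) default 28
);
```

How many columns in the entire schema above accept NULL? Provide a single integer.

sites: 6 nullable (mac, version, serial, channel, site_id, gain — PK none and explicit NOT NULL columns excluded).
sensors: 2 nullable (gain, channel — PK (sensor_id) and explicit NOT NULL columns excluded).
firmware: 7 nullable (unit, message, firmware_id, name, gain, type, mac — PK none and explicit NOT NULL columns excluded).
alerts: 7 nullable (battery, gain, rssi, type, threshold, mac, lon — PK (alert_id) and explicit NOT NULL columns excluded).
zones: 4 nullable (timestamp, lon, offset, threshold — PK (zone_id) and explicit NOT NULL columns excluded).
Total: 6 + 2 + 7 + 7 + 4 = 26.

26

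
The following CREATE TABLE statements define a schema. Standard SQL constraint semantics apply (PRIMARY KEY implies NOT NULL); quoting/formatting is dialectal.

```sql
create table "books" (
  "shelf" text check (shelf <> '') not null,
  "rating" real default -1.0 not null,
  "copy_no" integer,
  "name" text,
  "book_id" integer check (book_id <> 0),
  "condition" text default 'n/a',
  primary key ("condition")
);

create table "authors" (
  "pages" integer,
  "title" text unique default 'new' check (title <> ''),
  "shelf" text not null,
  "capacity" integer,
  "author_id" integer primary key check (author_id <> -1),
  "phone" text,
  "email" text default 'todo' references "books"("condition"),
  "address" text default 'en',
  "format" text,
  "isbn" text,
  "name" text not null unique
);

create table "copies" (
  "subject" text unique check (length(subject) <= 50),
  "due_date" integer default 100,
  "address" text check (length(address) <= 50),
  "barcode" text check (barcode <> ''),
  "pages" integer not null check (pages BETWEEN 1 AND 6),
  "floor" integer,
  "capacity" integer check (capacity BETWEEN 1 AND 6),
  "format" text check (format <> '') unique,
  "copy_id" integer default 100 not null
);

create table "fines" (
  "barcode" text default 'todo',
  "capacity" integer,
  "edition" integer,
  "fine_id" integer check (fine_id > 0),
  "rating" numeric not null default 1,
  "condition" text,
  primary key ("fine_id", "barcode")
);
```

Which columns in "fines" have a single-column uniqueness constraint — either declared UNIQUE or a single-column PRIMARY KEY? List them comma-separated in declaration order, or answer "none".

none

- barcode: part of a composite PRIMARY KEY — only the tuple is unique, not this column on its own.
- capacity: no UNIQUE or single-column PK constraint.
- edition: no UNIQUE or single-column PK constraint.
- fine_id: part of a composite PRIMARY KEY — only the tuple is unique, not this column on its own.
- rating: no UNIQUE or single-column PK constraint.
- condition: no UNIQUE or single-column PK constraint.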